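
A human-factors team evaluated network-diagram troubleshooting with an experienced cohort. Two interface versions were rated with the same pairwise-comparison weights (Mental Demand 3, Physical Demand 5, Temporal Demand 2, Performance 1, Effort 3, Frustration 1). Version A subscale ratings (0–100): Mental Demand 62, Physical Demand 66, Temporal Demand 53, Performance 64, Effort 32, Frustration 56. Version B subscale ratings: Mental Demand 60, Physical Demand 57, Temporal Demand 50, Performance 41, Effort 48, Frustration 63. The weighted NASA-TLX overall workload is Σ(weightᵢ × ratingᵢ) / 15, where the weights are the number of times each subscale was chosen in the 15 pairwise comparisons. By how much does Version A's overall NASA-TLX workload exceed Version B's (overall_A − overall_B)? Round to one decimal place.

1.7

Version A weighted sum = 3·62 + 5·66 + 2·53 + 1·64 + 3·32 + 1·56 = 186 + 330 + 106 + 64 + 96 + 56 = 838; overall_A = 838/15 = 55.8667.
Version B weighted sum = 3·60 + 5·57 + 2·50 + 1·41 + 3·48 + 1·63 = 180 + 285 + 100 + 41 + 144 + 63 = 813; overall_B = 813/15 = 54.2000.
Difference = 55.8667 − 54.2000 = 1.6667 ≈ 1.7.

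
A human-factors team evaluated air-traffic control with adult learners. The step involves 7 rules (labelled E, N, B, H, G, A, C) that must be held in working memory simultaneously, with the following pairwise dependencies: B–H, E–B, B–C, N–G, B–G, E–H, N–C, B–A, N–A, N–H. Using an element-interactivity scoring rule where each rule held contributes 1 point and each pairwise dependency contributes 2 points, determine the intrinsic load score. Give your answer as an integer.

Count of rules held simultaneously: 7.
Count of pairwise dependencies listed: 10.
Element contribution: 7 × 1 = 7.
Interaction contribution: 10 × 2 = 20.
Intrinsic load = 7 + 20 = 27.

27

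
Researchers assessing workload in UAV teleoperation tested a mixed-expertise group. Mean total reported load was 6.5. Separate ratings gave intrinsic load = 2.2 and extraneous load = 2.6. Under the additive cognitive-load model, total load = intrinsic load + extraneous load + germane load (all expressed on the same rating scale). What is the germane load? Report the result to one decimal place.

germane load = total − intrinsic − extraneous
             = 6.5 − 2.2 − 2.6 = 1.7.

1.7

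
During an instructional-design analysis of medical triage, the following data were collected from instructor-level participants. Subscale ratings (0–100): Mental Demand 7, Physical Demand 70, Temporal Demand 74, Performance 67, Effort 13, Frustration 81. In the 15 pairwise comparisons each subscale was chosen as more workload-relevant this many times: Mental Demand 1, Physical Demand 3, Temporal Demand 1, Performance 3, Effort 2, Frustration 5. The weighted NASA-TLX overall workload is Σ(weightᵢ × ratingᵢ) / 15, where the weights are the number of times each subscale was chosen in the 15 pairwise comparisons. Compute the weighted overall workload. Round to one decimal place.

The tallies are the weights (they sum to 15).
Weighted sum = 1·7 + 3·70 + 1·74 + 3·67 + 2·13 + 5·81
            = 7 + 210 + 74 + 201 + 26 + 405 = 923.
Overall workload = 923 / 15 = 61.5333 ≈ 61.5.

61.5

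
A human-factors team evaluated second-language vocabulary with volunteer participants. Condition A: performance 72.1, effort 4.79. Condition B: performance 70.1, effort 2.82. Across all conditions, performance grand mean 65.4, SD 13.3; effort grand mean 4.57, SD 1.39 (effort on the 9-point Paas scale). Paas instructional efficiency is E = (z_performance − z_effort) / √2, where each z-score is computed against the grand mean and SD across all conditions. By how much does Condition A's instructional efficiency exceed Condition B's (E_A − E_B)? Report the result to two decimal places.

Condition A: z_P = (72.1 − 65.4)/13.3 = 0.5038; z_E = (4.79 − 4.57)/1.39 = 0.1583; E_A = (0.5038 − 0.1583)/√2 = 0.2443.
Condition B: z_P = (70.1 − 65.4)/13.3 = 0.3534; z_E = (2.82 − 4.57)/1.39 = -1.2590; E_B = (0.3534 − (-1.2590))/√2 = 1.1401.
E_A − E_B = 0.2443 − 1.1401 = -0.8958 ≈ -0.90.

-0.90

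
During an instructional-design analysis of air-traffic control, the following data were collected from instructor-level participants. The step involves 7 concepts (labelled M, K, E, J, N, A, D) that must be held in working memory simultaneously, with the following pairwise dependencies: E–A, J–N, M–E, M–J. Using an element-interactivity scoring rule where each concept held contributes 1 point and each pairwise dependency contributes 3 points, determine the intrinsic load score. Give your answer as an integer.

19

Count of concepts held simultaneously: 7.
Count of pairwise dependencies listed: 4.
Element contribution: 7 × 1 = 7.
Interaction contribution: 4 × 3 = 12.
Intrinsic load = 7 + 12 = 19.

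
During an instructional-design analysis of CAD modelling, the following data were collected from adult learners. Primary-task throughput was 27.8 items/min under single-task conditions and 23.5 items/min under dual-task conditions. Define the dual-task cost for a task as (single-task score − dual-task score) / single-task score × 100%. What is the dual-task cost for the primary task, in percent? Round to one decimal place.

15.5

Cost = (27.8 − 23.5) / 27.8 × 100%
     = 4.3000 / 27.8 × 100% = 15.4676%.
≈ 15.5%.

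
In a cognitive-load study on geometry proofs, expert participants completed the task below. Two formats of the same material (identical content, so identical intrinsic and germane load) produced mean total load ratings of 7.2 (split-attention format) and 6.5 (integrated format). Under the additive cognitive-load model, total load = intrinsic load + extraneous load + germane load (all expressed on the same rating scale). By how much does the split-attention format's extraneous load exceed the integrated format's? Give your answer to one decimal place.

0.7

Intrinsic and germane load are equal across formats, so the difference in total load equals the difference in extraneous load.
Extraneous-load difference = 7.2 − 6.5 = 0.7.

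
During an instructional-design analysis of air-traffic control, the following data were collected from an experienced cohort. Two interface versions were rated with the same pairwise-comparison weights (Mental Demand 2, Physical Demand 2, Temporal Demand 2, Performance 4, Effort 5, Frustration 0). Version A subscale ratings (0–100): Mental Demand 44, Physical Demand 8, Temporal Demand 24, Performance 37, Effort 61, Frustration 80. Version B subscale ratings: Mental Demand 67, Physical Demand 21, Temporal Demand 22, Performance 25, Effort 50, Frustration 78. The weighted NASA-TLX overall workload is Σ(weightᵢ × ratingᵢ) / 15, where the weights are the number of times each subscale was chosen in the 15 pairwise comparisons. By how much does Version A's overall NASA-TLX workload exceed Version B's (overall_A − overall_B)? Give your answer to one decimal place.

2.3

Version A weighted sum = 2·44 + 2·8 + 2·24 + 4·37 + 5·61 + 0·80 = 88 + 16 + 48 + 148 + 305 + 0 = 605; overall_A = 605/15 = 40.3333.
Version B weighted sum = 2·67 + 2·21 + 2·22 + 4·25 + 5·50 + 0·78 = 134 + 42 + 44 + 100 + 250 + 0 = 570; overall_B = 570/15 = 38.0000.
Difference = 40.3333 − 38.0000 = 2.3333 ≈ 2.3.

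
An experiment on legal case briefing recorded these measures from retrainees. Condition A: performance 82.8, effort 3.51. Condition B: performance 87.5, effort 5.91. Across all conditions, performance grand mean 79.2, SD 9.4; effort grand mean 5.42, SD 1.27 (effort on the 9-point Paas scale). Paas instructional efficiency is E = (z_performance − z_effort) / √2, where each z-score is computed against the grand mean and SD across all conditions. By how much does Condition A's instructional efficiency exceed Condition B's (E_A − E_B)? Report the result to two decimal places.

Condition A: z_P = (82.8 − 79.2)/9.4 = 0.3830; z_E = (3.51 − 5.42)/1.27 = -1.5039; E_A = (0.3830 − (-1.5039))/√2 = 1.3342.
Condition B: z_P = (87.5 − 79.2)/9.4 = 0.8830; z_E = (5.91 − 5.42)/1.27 = 0.3858; E_B = (0.8830 − 0.3858)/√2 = 0.3516.
E_A − E_B = 1.3342 − 0.3516 = 0.9826 ≈ 0.98.

0.98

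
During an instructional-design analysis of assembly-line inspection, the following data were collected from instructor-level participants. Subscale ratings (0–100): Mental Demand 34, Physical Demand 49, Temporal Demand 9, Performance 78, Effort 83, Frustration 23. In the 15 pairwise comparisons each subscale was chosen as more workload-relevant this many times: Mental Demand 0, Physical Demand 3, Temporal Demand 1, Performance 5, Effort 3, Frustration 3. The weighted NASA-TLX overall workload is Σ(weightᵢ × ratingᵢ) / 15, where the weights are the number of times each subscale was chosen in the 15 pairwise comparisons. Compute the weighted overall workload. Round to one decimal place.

57.6

The tallies are the weights (they sum to 15).
Weighted sum = 0·34 + 3·49 + 1·9 + 5·78 + 3·83 + 3·23
            = 0 + 147 + 9 + 390 + 249 + 69 = 864.
Overall workload = 864 / 15 = 57.6000 ≈ 57.6.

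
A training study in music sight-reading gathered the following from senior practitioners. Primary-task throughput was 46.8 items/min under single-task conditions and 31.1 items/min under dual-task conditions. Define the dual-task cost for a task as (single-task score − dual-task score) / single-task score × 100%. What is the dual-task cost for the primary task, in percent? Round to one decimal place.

Cost = (46.8 − 31.1) / 46.8 × 100%
     = 15.7000 / 46.8 × 100% = 33.5470%.
≈ 33.5%.

33.5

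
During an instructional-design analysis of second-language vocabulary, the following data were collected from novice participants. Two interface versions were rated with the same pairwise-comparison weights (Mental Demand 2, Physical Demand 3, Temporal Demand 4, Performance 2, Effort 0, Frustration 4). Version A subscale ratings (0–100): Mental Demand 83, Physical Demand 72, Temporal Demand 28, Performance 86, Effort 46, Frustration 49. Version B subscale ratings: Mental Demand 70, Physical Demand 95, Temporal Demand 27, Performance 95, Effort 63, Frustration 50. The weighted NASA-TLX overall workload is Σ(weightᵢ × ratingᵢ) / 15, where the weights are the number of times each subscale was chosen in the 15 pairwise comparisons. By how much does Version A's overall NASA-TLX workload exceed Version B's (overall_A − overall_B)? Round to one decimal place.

-4.1

Version A weighted sum = 2·83 + 3·72 + 4·28 + 2·86 + 0·46 + 4·49 = 166 + 216 + 112 + 172 + 0 + 196 = 862; overall_A = 862/15 = 57.4667.
Version B weighted sum = 2·70 + 3·95 + 4·27 + 2·95 + 0·63 + 4·50 = 140 + 285 + 108 + 190 + 0 + 200 = 923; overall_B = 923/15 = 61.5333.
Difference = 57.4667 − 61.5333 = -4.0666 ≈ -4.1.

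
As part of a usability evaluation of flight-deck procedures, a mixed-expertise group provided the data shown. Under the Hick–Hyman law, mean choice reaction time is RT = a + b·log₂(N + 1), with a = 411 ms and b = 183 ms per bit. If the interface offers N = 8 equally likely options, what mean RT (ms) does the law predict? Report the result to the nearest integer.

991

log₂(8 + 1) = log₂(9) = 3.1699.
RT = 411 + 183 × 3.1699 = 411 + 580.0917 = 991.0917 ms.
≈ 991 ms.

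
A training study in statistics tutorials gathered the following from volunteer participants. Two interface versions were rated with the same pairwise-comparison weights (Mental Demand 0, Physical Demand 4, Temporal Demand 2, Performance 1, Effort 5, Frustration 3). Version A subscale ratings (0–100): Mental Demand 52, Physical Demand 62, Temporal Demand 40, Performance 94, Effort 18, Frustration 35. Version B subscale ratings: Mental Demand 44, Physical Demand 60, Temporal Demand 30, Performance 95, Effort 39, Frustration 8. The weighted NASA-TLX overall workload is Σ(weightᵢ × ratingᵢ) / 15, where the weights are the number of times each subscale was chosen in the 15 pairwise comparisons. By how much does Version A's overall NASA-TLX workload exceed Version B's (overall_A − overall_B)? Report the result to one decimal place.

0.2

Version A weighted sum = 0·52 + 4·62 + 2·40 + 1·94 + 5·18 + 3·35 = 0 + 248 + 80 + 94 + 90 + 105 = 617; overall_A = 617/15 = 41.1333.
Version B weighted sum = 0·44 + 4·60 + 2·30 + 1·95 + 5·39 + 3·8 = 0 + 240 + 60 + 95 + 195 + 24 = 614; overall_B = 614/15 = 40.9333.
Difference = 41.1333 − 40.9333 = 0.2000 ≈ 0.2.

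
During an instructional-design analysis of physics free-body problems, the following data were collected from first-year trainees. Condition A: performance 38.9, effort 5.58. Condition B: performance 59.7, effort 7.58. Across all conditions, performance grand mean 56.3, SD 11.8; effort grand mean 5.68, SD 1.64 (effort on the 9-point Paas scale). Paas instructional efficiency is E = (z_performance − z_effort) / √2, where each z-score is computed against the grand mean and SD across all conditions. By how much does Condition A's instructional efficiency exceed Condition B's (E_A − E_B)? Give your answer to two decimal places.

Condition A: z_P = (38.9 − 56.3)/11.8 = -1.4746; z_E = (5.58 − 5.68)/1.64 = -0.0610; E_A = (-1.4746 − (-0.0610))/√2 = -0.9996.
Condition B: z_P = (59.7 − 56.3)/11.8 = 0.2881; z_E = (7.58 − 5.68)/1.64 = 1.1585; E_B = (0.2881 − 1.1585)/√2 = -0.6155.
E_A − E_B = -0.9996 − (-0.6155) = -0.3841 ≈ -0.38.

-0.38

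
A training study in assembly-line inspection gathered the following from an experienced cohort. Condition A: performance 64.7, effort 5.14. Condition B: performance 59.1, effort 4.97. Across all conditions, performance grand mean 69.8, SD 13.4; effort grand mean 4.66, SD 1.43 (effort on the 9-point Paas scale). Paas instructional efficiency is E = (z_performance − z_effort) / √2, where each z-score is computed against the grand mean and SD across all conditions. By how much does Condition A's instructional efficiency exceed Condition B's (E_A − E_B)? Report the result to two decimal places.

Condition A: z_P = (64.7 − 69.8)/13.4 = -0.3806; z_E = (5.14 − 4.66)/1.43 = 0.3357; E_A = (-0.3806 − 0.3357)/√2 = -0.5065.
Condition B: z_P = (59.1 − 69.8)/13.4 = -0.7985; z_E = (4.97 − 4.66)/1.43 = 0.2168; E_B = (-0.7985 − 0.2168)/√2 = -0.7179.
E_A − E_B = -0.5065 − (-0.7179) = 0.2114 ≈ 0.21.

0.21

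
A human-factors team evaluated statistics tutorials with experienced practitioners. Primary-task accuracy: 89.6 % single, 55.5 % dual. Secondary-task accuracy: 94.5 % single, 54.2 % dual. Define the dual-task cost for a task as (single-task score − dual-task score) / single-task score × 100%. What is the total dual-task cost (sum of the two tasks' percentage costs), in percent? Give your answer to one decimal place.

Primary cost = (89.6 − 55.5) / 89.6 × 100% = 38.0580%.
Secondary cost = (94.5 − 54.2) / 94.5 × 100% = 42.6455%.
Total = 38.0580% + 42.6455% = 80.7035% ≈ 80.7%.

80.7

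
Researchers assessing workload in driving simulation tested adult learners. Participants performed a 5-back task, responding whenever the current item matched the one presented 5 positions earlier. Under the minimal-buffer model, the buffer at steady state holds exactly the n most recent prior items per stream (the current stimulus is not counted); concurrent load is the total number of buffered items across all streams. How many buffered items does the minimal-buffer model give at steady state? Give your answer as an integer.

The buffer holds the 5 most recent prior items.
Steady-state concurrent load = 5 items.

5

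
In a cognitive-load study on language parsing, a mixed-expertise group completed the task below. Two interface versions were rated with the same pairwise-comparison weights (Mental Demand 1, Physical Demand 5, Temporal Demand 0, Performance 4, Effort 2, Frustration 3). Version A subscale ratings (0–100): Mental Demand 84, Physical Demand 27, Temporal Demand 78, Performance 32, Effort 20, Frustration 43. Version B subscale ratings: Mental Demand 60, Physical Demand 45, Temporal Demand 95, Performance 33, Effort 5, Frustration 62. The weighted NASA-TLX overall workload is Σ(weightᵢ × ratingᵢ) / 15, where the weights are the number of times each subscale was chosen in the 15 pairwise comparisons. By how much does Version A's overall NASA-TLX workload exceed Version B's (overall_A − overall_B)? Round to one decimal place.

-6.5

Version A weighted sum = 1·84 + 5·27 + 0·78 + 4·32 + 2·20 + 3·43 = 84 + 135 + 0 + 128 + 40 + 129 = 516; overall_A = 516/15 = 34.4000.
Version B weighted sum = 1·60 + 5·45 + 0·95 + 4·33 + 2·5 + 3·62 = 60 + 225 + 0 + 132 + 10 + 186 = 613; overall_B = 613/15 = 40.8667.
Difference = 34.4000 − 40.8667 = -6.4667 ≈ -6.5.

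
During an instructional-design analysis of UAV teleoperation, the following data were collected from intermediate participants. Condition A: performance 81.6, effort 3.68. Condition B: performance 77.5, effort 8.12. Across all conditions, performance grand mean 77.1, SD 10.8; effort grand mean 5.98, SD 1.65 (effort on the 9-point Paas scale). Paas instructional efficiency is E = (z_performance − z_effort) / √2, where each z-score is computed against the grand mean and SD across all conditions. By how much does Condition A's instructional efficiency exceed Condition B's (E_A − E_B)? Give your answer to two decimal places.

Condition A: z_P = (81.6 − 77.1)/10.8 = 0.4167; z_E = (3.68 − 5.98)/1.65 = -1.3939; E_A = (0.4167 − (-1.3939))/√2 = 1.2803.
Condition B: z_P = (77.5 − 77.1)/10.8 = 0.0370; z_E = (8.12 − 5.98)/1.65 = 1.2970; E_B = (0.0370 − 1.2970)/√2 = -0.8910.
E_A − E_B = 1.2803 − (-0.8910) = 2.1713 ≈ 2.17.

2.17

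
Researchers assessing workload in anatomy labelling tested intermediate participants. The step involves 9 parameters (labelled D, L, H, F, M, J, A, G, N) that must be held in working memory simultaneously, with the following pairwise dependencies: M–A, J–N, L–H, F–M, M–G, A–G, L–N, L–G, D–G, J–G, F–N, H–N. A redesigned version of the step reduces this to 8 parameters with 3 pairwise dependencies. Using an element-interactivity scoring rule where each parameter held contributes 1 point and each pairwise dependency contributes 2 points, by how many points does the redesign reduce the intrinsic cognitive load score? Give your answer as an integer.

Original: 9 × 1 + 12 × 2 = 9 + 24 = 33.
Redesigned: 8 × 1 + 3 × 2 = 8 + 6 = 14.
Reduction = 33 − 14 = 19.

19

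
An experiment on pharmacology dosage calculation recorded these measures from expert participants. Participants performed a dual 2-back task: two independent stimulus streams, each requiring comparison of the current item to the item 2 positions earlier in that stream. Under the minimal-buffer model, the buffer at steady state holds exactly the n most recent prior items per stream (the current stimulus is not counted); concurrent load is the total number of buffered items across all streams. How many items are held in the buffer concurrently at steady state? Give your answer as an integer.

4

Each stream's buffer holds its 2 most recent prior items.
Two independent streams: 2 × 2 = 4 buffered items at steady state.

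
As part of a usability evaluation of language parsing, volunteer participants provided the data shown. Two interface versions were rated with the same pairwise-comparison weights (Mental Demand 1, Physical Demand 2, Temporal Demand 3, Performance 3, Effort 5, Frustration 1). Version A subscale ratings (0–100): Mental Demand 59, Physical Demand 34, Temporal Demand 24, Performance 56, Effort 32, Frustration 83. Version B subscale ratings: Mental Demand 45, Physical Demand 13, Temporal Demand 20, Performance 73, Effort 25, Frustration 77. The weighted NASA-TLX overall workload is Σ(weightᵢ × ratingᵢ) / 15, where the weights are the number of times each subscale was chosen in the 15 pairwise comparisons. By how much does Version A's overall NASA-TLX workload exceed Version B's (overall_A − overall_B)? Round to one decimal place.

Version A weighted sum = 1·59 + 2·34 + 3·24 + 3·56 + 5·32 + 1·83 = 59 + 68 + 72 + 168 + 160 + 83 = 610; overall_A = 610/15 = 40.6667.
Version B weighted sum = 1·45 + 2·13 + 3·20 + 3·73 + 5·25 + 1·77 = 45 + 26 + 60 + 219 + 125 + 77 = 552; overall_B = 552/15 = 36.8000.
Difference = 40.6667 − 36.8000 = 3.8667 ≈ 3.9.

3.9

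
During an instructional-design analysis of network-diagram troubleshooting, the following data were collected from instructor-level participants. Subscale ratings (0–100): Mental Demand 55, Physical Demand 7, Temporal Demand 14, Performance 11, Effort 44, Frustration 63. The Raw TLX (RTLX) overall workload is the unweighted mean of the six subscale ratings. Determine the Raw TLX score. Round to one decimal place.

32.3

Sum of ratings = 55 + 7 + 14 + 11 + 44 + 63 = 194.
RTLX = 194 / 6 = 32.3333 ≈ 32.3.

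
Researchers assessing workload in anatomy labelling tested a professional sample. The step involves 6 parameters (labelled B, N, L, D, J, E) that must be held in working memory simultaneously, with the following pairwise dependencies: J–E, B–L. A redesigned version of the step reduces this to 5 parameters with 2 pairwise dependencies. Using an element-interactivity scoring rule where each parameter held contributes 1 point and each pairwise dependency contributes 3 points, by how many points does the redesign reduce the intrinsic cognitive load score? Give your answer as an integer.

Original: 6 × 1 + 2 × 3 = 6 + 6 = 12.
Redesigned: 5 × 1 + 2 × 3 = 5 + 6 = 11.
Reduction = 12 − 11 = 1.

1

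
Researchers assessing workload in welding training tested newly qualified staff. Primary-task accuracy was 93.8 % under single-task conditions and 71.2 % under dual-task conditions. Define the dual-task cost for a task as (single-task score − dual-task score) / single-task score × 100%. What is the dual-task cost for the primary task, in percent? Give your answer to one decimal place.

24.1

Cost = (93.8 − 71.2) / 93.8 × 100%
     = 22.6000 / 93.8 × 100% = 24.0938%.
≈ 24.1%.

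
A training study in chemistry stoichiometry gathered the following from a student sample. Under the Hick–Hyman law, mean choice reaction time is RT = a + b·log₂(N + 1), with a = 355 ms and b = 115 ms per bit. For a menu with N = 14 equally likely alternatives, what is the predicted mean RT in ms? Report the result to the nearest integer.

log₂(14 + 1) = log₂(15) = 3.9069.
RT = 355 + 115 × 3.9069 = 355 + 449.2935 = 804.2935 ms.
≈ 804 ms.

804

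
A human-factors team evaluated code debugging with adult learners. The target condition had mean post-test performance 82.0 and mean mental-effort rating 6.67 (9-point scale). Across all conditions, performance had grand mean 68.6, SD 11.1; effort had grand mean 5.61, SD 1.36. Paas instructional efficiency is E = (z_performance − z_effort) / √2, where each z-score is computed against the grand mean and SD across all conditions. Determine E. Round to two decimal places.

0.30

z_performance = (82.0 − 68.6) / 11.1 = 13.4000 / 11.1 = 1.2072.
z_effort = (6.67 − 5.61) / 1.36 = 1.0600 / 1.36 = 0.7794.
z_P − z_E = 1.2072 − 0.7794 = 0.4278.
E = 0.4278 / √2 = 0.4278 / 1.41421 = 0.3025 ≈ 0.30.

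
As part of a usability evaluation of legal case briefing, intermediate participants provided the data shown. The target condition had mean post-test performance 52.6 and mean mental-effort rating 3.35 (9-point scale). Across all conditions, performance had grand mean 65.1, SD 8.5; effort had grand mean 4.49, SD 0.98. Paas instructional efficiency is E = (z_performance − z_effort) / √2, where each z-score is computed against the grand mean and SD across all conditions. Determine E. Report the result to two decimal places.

-0.22

z_performance = (52.6 − 65.1) / 8.5 = -12.5000 / 8.5 = -1.4706.
z_effort = (3.35 − 4.49) / 0.98 = -1.1400 / 0.98 = -1.1633.
z_P − z_E = -1.4706 − (-1.1633) = -0.3073.
E = -0.3073 / √2 = -0.3073 / 1.41421 = -0.2173 ≈ -0.22.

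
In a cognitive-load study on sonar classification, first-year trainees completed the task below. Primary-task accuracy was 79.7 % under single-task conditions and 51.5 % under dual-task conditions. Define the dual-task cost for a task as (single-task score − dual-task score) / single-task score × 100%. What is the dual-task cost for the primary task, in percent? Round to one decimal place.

Cost = (79.7 − 51.5) / 79.7 × 100%
     = 28.2000 / 79.7 × 100% = 35.3827%.
≈ 35.4%.

35.4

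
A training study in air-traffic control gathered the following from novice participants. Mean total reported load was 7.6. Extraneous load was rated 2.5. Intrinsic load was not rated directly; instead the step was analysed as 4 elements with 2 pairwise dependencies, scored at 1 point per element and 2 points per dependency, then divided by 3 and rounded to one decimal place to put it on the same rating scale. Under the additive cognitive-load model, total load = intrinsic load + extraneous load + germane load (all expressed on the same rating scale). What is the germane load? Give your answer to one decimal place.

2.4

Intrinsic (element-interactivity): (4 × 1 + 2 × 2) / 3 = 8 / 3 = 2.6667 → 2.7.
germane load = total − intrinsic − extraneous
             = 7.6 − 2.7 − 2.5 = 2.4.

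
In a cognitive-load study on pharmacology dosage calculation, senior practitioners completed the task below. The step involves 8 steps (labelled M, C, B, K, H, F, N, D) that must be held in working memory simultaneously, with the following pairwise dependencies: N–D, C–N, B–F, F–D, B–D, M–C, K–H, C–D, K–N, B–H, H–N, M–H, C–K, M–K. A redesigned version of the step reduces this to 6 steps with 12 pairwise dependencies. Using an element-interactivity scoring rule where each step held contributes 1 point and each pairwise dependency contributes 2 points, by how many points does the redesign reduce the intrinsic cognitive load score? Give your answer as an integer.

Original: 8 × 1 + 14 × 2 = 8 + 28 = 36.
Redesigned: 6 × 1 + 12 × 2 = 6 + 24 = 30.
Reduction = 36 − 30 = 6.

6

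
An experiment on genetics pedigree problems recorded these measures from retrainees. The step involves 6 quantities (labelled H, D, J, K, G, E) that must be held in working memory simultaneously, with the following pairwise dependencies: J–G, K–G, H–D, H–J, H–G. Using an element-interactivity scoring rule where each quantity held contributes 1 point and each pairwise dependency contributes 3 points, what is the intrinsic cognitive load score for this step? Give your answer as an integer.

21

Count of quantities held simultaneously: 6.
Count of pairwise dependencies listed: 5.
Element contribution: 6 × 1 = 6.
Interaction contribution: 5 × 3 = 15.
Intrinsic load = 6 + 15 = 21.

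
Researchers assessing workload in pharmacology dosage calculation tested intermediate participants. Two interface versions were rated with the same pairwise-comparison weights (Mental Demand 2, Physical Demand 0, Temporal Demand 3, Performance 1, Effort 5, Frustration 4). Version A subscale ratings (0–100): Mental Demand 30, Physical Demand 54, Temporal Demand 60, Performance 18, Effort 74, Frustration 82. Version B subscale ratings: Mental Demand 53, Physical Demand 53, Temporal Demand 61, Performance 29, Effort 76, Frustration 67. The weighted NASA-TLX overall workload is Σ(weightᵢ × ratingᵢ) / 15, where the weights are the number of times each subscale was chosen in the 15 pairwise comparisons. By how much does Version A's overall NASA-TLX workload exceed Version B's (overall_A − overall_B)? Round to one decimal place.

-0.7

Version A weighted sum = 2·30 + 0·54 + 3·60 + 1·18 + 5·74 + 4·82 = 60 + 0 + 180 + 18 + 370 + 328 = 956; overall_A = 956/15 = 63.7333.
Version B weighted sum = 2·53 + 0·53 + 3·61 + 1·29 + 5·76 + 4·67 = 106 + 0 + 183 + 29 + 380 + 268 = 966; overall_B = 966/15 = 64.4000.
Difference = 63.7333 − 64.4000 = -0.6667 ≈ -0.7.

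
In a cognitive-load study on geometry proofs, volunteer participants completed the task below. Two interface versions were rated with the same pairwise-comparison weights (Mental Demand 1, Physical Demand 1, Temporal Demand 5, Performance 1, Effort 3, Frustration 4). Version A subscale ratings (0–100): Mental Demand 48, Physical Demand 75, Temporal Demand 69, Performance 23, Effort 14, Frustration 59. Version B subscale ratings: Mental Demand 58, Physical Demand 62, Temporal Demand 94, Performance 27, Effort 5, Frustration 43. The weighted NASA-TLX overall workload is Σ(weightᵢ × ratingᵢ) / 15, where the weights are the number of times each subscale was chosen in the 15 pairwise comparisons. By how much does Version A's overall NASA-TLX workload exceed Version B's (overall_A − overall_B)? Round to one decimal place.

-2.3

Version A weighted sum = 1·48 + 1·75 + 5·69 + 1·23 + 3·14 + 4·59 = 48 + 75 + 345 + 23 + 42 + 236 = 769; overall_A = 769/15 = 51.2667.
Version B weighted sum = 1·58 + 1·62 + 5·94 + 1·27 + 3·5 + 4·43 = 58 + 62 + 470 + 27 + 15 + 172 = 804; overall_B = 804/15 = 53.6000.
Difference = 51.2667 − 53.6000 = -2.3333 ≈ -2.3.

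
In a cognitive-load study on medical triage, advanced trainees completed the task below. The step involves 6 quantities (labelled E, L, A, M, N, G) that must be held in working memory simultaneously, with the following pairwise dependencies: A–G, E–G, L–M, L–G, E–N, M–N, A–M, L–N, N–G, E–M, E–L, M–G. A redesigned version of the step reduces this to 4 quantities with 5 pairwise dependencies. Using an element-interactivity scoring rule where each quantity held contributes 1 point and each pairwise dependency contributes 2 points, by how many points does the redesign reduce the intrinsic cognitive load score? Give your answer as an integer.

Original: 6 × 1 + 12 × 2 = 6 + 24 = 30.
Redesigned: 4 × 1 + 5 × 2 = 4 + 10 = 14.
Reduction = 30 − 14 = 16.

16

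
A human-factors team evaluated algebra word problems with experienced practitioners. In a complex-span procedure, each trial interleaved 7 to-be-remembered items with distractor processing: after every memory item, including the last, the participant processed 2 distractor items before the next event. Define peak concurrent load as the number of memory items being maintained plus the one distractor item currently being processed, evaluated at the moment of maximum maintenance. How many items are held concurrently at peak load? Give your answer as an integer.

Maintenance is greatest during the distractor(s) after memory item 7: all 7 memory items are being held.
One distractor item is concurrently being processed.
Peak concurrent load = 7 + 1 = 8 items.

8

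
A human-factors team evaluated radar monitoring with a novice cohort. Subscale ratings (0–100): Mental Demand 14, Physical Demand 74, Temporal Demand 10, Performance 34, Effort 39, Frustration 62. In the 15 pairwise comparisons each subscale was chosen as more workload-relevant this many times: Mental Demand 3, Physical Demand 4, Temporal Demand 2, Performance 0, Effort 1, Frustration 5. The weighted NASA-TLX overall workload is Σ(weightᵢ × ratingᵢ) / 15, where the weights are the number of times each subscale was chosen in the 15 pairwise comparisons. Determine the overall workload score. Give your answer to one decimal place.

The tallies are the weights (they sum to 15).
Weighted sum = 3·14 + 4·74 + 2·10 + 0·34 + 1·39 + 5·62
            = 42 + 296 + 20 + 0 + 39 + 310 = 707.
Overall workload = 707 / 15 = 47.1333 ≈ 47.1.

47.1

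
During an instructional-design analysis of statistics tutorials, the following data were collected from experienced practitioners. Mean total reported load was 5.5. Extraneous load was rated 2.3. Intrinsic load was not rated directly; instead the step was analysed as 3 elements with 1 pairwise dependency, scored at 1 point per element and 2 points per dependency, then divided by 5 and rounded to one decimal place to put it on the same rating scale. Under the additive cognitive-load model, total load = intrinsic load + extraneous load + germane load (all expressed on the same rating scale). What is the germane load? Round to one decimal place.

Intrinsic (element-interactivity): (3 × 1 + 1 × 2) / 5 = 5 / 5 = 1.0000 → 1.0.
germane load = total − intrinsic − extraneous
             = 5.5 − 1.0 − 2.3 = 2.2.

2.2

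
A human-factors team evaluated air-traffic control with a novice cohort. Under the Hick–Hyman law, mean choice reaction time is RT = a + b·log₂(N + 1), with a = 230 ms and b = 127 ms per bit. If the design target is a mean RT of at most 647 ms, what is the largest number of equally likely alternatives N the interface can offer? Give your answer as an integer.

Set 230 + 127·log₂(N + 1) ≤ 647.
log₂(N + 1) ≤ (647 − 230) / 127 = 3.2835.
N + 1 ≤ 2^3.2835 = 9.7372.
N ≤ 8.7372, so the largest integer N is 8.

8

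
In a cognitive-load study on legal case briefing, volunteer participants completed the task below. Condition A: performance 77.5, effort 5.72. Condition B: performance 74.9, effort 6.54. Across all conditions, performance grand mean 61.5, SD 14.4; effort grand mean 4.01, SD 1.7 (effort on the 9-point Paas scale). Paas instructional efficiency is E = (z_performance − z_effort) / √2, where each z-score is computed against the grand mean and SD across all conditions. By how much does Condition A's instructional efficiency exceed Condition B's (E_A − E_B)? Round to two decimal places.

0.47

Condition A: z_P = (77.5 − 61.5)/14.4 = 1.1111; z_E = (5.72 − 4.01)/1.7 = 1.0059; E_A = (1.1111 − 1.0059)/√2 = 0.0744.
Condition B: z_P = (74.9 − 61.5)/14.4 = 0.9306; z_E = (6.54 − 4.01)/1.7 = 1.4882; E_B = (0.9306 − 1.4882)/√2 = -0.3943.
E_A − E_B = 0.0744 − (-0.3943) = 0.4687 ≈ 0.47.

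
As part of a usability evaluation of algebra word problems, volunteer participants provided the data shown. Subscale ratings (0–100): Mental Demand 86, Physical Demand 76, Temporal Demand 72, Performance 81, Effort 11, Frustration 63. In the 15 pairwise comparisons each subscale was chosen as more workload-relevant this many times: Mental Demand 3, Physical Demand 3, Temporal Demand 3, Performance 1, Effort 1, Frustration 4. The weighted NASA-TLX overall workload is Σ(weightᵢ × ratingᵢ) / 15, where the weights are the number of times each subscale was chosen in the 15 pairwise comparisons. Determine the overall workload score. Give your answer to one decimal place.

69.7

The tallies are the weights (they sum to 15).
Weighted sum = 3·86 + 3·76 + 3·72 + 1·81 + 1·11 + 4·63
            = 258 + 228 + 216 + 81 + 11 + 252 = 1046.
Overall workload = 1046 / 15 = 69.7333 ≈ 69.7.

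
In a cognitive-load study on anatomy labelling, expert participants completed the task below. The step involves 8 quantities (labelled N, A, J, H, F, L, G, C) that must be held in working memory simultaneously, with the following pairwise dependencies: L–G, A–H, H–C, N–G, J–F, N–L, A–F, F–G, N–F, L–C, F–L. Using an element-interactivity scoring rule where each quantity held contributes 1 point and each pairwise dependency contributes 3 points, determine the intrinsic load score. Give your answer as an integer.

41

Count of quantities held simultaneously: 8.
Count of pairwise dependencies listed: 11.
Element contribution: 8 × 1 = 8.
Interaction contribution: 11 × 3 = 33.
Intrinsic load = 8 + 33 = 41.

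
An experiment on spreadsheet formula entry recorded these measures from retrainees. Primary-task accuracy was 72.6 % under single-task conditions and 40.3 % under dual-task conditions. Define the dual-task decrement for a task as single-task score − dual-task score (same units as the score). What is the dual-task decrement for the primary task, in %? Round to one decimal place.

32.3

Decrement = 72.6 − 40.3 = 32.3000 % ≈ 32.3 %.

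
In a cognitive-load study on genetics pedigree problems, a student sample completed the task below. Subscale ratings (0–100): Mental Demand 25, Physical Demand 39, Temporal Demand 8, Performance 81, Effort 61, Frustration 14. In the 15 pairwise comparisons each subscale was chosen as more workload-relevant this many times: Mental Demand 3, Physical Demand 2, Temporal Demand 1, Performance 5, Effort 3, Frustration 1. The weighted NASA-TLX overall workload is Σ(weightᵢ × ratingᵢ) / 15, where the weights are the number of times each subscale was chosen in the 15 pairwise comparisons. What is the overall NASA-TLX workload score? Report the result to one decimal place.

The tallies are the weights (they sum to 15).
Weighted sum = 3·25 + 2·39 + 1·8 + 5·81 + 3·61 + 1·14
            = 75 + 78 + 8 + 405 + 183 + 14 = 763.
Overall workload = 763 / 15 = 50.8667 ≈ 50.9.

50.9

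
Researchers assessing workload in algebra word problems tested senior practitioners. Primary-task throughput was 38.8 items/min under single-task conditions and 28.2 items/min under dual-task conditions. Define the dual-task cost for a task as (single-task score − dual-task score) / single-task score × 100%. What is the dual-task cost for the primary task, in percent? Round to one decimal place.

27.3

Cost = (38.8 − 28.2) / 38.8 × 100%
     = 10.6000 / 38.8 × 100% = 27.3196%.
≈ 27.3%.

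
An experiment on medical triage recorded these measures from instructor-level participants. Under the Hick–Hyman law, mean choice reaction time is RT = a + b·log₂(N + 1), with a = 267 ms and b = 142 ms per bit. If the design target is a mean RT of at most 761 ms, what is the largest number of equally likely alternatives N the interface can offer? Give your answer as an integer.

Set 267 + 142·log₂(N + 1) ≤ 761.
log₂(N + 1) ≤ (761 − 267) / 142 = 3.4789.
N + 1 ≤ 2^3.4789 = 11.1494.
N ≤ 10.1494, so the largest integer N is 10.

10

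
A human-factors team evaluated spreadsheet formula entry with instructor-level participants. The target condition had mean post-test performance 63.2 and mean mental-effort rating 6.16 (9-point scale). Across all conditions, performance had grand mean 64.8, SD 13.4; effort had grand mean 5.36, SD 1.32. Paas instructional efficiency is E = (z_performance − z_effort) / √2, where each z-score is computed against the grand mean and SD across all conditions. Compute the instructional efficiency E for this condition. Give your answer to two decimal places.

z_performance = (63.2 − 64.8) / 13.4 = -1.6000 / 13.4 = -0.1194.
z_effort = (6.16 − 5.36) / 1.32 = 0.8000 / 1.32 = 0.6061.
z_P − z_E = -0.1194 − 0.6061 = -0.7255.
E = -0.7255 / √2 = -0.7255 / 1.41421 = -0.5130 ≈ -0.51.

-0.51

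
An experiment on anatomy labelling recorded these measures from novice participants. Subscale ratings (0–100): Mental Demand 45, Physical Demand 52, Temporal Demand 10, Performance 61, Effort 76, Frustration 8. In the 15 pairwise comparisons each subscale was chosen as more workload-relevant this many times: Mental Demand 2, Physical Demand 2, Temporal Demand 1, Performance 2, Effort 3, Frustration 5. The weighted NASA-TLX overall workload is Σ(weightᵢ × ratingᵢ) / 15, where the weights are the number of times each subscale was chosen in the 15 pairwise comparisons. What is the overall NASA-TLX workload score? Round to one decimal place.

39.6

The tallies are the weights (they sum to 15).
Weighted sum = 2·45 + 2·52 + 1·10 + 2·61 + 3·76 + 5·8
            = 90 + 104 + 10 + 122 + 228 + 40 = 594.
Overall workload = 594 / 15 = 39.6000 ≈ 39.6.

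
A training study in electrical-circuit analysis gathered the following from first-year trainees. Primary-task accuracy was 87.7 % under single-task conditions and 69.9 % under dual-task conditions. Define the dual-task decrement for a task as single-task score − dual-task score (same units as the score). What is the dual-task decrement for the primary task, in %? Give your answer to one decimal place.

Decrement = 87.7 − 69.9 = 17.8000 % ≈ 17.8 %.

17.8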